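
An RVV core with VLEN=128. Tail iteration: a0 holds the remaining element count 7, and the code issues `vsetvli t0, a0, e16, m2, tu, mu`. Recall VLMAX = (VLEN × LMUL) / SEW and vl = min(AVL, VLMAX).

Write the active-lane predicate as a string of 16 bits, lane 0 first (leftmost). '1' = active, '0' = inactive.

lanes per group: 128·2/16 = 16
vl ← min(7, 16) = 7
bits (lane 0 leftmost): 1111111000000000

predicate = 1111111000000000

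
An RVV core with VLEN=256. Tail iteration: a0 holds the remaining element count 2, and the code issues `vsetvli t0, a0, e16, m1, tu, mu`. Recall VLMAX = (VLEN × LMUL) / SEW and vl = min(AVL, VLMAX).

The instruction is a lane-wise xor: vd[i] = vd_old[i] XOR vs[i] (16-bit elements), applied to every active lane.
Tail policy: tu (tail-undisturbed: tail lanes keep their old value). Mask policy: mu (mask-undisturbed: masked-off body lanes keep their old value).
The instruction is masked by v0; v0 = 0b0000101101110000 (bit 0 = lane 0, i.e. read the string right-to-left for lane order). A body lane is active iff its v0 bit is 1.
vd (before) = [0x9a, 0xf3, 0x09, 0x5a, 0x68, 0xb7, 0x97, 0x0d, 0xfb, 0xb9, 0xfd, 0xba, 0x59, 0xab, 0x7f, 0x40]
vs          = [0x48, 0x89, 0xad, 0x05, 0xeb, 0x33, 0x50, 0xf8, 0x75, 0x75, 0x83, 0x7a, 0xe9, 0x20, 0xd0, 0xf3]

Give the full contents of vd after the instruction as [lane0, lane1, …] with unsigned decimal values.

lanes per group: 256·1/16 = 16
vl ← min(2, 16) = 2
lane  0: mask-off/keep ⇒ 0x9a
lane  1: mask-off/keep ⇒ 0xf3
lane  2: tail/keep ⇒ 0x09
lane  3: tail/keep ⇒ 0x5a
lane  4: tail/keep ⇒ 0x68
lane  5: tail/keep ⇒ 0xb7
lane  6: tail/keep ⇒ 0x97
lane  7: tail/keep ⇒ 0x0d
lane  8: tail/keep ⇒ 0xfb
lane  9: tail/keep ⇒ 0xb9
lane 10: tail/keep ⇒ 0xfd
lane 11: tail/keep ⇒ 0xba
lane 12: tail/keep ⇒ 0x59
lane 13: tail/keep ⇒ 0xab
lane 14: tail/keep ⇒ 0x7f
lane 15: tail/keep ⇒ 0x40

vd = [154, 243, 9, 90, 104, 183, 151, 13, 251, 185, 253, 186, 89, 171, 127, 64]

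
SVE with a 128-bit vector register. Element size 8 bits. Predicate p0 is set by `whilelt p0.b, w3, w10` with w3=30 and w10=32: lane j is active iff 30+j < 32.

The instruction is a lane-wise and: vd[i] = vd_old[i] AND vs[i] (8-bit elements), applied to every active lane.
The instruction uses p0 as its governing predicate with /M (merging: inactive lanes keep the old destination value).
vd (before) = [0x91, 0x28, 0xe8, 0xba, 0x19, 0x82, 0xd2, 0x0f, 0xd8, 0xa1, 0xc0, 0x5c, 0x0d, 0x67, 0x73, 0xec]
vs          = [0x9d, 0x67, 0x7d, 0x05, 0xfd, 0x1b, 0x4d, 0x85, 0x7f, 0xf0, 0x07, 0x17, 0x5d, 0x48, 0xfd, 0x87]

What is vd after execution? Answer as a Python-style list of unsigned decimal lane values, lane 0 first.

vd = [145, 32, 232, 186, 25, 130, 210, 15, 216, 161, 192, 92, 13, 103, 115, 236]

lane count: 128 div 8 = 16
active while 30+j < 32, i.e. j ∈ [0,2) capped at 16 ⇒ 2
lane  0: and(0x91,0x9d) ⇒ 0x91
lane  1: and(0x28,0x67) ⇒ 0x20
lane  2: tail/keep ⇒ 0xe8
lane  3: tail/keep ⇒ 0xba
lane  4: tail/keep ⇒ 0x19
lane  5: tail/keep ⇒ 0x82
lane  6: tail/keep ⇒ 0xd2
lane  7: tail/keep ⇒ 0x0f
lane  8: tail/keep ⇒ 0xd8
lane  9: tail/keep ⇒ 0xa1
lane 10: tail/keep ⇒ 0xc0
lane 11: tail/keep ⇒ 0x5c
lane 12: tail/keep ⇒ 0x0d
lane 13: tail/keep ⇒ 0x67
lane 14: tail/keep ⇒ 0x73
lane 15: tail/keep ⇒ 0xec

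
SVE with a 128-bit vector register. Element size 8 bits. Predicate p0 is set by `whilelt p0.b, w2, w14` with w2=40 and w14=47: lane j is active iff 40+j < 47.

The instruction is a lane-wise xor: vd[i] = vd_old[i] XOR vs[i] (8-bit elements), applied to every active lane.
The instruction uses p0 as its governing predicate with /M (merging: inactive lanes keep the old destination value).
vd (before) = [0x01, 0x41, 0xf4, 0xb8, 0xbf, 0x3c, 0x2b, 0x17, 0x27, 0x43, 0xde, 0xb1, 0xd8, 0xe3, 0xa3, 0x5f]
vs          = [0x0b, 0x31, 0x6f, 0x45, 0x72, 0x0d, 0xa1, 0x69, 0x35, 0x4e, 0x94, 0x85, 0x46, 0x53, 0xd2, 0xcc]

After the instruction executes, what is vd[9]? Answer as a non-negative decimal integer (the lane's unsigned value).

vd[9] = 67

register lanes = 128/8 = 16
p0[j] = (40+j < 47); true for j=0..6 → 7 lanes set
vd[0] xor(0x01,0x0b) -> 0x0a
vd[1] xor(0x41,0x31) -> 0x70
vd[2] xor(0xf4,0x6f) -> 0x9b
vd[3] xor(0xb8,0x45) -> 0xfd
vd[4] xor(0xbf,0x72) -> 0xcd
vd[5] xor(0x3c,0x0d) -> 0x31
vd[6] xor(0x2b,0xa1) -> 0x8a
vd[7] tail/keep -> 0x17
vd[8] tail/keep -> 0x27
vd[9] tail/keep -> 0x43
vd[10] tail/keep -> 0xde
vd[11] tail/keep -> 0xb1
vd[12] tail/keep -> 0xd8
vd[13] tail/keep -> 0xe3
vd[14] tail/keep -> 0xa3
vd[15] tail/keep -> 0x5f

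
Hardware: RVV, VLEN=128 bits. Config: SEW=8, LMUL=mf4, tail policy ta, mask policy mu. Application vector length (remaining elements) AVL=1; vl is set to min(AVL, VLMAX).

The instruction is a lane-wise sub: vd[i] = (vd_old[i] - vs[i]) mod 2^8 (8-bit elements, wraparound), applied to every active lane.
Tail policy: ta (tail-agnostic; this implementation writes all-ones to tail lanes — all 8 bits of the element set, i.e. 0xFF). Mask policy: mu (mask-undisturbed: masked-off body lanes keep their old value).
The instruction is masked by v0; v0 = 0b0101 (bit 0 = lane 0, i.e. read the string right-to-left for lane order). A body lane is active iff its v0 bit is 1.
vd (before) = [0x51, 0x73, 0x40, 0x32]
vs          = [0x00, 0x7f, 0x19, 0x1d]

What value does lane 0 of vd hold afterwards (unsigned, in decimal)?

VLMAX = VLEN×LMUL/SEW = 128×1/4/8 = 4
AVL=1 ≤ VLMAX=4, so vl = 1
vd[0] sub(0x51,0x00) -> 0x51
vd[1] tail/ones -> 0xff
vd[2] tail/ones -> 0xff
vd[3] tail/ones -> 0xff

vd[0] = 81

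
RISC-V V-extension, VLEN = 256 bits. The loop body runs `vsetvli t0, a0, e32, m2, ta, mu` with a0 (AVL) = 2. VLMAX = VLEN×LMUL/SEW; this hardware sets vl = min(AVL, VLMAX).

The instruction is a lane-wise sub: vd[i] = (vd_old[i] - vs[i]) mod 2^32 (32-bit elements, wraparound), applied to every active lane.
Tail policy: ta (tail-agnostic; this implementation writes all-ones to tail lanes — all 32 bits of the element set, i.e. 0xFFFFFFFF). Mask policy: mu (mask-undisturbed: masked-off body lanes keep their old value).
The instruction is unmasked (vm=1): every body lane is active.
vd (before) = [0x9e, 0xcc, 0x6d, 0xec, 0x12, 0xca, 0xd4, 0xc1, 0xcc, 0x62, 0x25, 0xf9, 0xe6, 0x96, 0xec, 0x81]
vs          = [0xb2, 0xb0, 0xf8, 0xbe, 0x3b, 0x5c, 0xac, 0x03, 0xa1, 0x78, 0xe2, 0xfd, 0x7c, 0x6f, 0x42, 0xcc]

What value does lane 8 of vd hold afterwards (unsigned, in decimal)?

VLMAX = (256 × 2) / 32 = 16 lanes
vl = min(AVL, VLMAX) = min(2, 16) = 2
[0] sub(0x9e,0xb2) = 0xffffffec
[1] sub(0xcc,0xb0) = 0x1c
[2] tail/ones = 0xffffffff
[3] tail/ones = 0xffffffff
[4] tail/ones = 0xffffffff
[5] tail/ones = 0xffffffff
[6] tail/ones = 0xffffffff
[7] tail/ones = 0xffffffff
[8] tail/ones = 0xffffffff
[9] tail/ones = 0xffffffff
[10] tail/ones = 0xffffffff
[11] tail/ones = 0xffffffff
[12] tail/ones = 0xffffffff
[13] tail/ones = 0xffffffff
[14] tail/ones = 0xffffffff
[15] tail/ones = 0xffffffff

vd[8] = 4294967295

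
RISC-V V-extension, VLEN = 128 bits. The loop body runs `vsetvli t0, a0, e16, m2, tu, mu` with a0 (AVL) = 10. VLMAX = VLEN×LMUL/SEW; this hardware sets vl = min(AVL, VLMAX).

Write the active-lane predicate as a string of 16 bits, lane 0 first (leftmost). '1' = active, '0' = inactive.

predicate = 1111111111000000

VLMAX = VLEN×LMUL/SEW = 128×2/16 = 16
vl ← min(10, 16) = 10
bits (lane 0 leftmost): 1111111111000000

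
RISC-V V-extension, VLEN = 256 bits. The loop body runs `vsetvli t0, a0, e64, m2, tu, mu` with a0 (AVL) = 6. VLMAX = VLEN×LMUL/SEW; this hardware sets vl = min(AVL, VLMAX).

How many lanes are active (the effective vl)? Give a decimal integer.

vl = 6

lanes per group: 256·2/64 = 8
vl = min(AVL, VLMAX) = min(6, 8) = 6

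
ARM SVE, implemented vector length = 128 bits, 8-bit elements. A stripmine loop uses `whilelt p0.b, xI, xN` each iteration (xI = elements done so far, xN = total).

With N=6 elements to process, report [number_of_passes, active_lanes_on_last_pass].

[iterations, last_vl] = [1, 6]

128-bit reg / 8-bit elem → 16 lanes
N=6: ⌈6/16⌉ = 1 iters; last vl = 6 − 0×16 = 6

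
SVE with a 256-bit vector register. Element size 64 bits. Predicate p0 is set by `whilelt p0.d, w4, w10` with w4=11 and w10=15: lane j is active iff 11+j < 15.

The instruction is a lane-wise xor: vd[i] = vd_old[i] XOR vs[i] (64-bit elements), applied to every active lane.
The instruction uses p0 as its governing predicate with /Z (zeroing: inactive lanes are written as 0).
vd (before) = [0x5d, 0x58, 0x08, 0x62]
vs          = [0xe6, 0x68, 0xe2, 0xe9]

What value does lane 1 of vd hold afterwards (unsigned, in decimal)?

vd[1] = 48

lane count: 256 div 64 = 4
active while 11+j < 15, i.e. j ∈ [0,4) capped at 4 ⇒ 4
[0] xor(0x5d,0xe6) = 0xbb
[1] xor(0x58,0x68) = 0x30
[2] xor(0x08,0xe2) = 0xea
[3] xor(0x62,0xe9) = 0x8b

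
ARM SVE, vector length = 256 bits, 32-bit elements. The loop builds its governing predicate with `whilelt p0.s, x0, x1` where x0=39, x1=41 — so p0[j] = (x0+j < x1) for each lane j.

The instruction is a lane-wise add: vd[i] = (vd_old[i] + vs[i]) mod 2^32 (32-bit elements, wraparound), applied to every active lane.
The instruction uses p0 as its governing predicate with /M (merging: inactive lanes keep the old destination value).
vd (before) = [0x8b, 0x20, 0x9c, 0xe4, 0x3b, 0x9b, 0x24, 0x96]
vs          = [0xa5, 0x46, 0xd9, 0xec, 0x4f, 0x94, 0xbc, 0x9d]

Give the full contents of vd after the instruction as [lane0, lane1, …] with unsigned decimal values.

lane count: 256 div 32 = 8
p0[j] = (39+j < 41); true for j=0..1 → 2 lanes set
[0] add(0x8b,0xa5) = 0x130
[1] add(0x20,0x46) = 0x66
[2] tail/keep = 0x9c
[3] tail/keep = 0xe4
[4] tail/keep = 0x3b
[5] tail/keep = 0x9b
[6] tail/keep = 0x24
[7] tail/keep = 0x96

vd = [304, 102, 156, 228, 59, 155, 36, 150]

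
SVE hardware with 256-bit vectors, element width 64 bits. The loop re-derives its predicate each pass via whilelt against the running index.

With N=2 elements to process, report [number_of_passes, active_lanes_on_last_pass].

[iterations, last_vl] = [1, 2]

register lanes = 256/64 = 4
N=2: ⌈2/4⌉ = 1 iters; last vl = 2 − 0×4 = 2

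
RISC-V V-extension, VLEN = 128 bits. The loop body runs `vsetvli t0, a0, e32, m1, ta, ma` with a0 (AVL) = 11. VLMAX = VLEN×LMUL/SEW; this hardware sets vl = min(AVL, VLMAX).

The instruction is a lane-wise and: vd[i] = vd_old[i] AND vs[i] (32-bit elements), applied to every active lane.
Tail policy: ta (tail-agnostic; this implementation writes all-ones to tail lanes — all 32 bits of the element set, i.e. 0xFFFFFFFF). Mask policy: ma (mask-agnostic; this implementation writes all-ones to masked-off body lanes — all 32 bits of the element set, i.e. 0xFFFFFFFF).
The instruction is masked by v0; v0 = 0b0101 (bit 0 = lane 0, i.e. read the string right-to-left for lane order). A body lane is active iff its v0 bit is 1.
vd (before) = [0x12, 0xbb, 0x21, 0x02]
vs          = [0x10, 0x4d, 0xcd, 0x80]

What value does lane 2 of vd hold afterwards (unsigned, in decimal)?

lanes per group: 128·1/32 = 4
vl ← min(11, 4) = 4
  i=0: and(0x12,0x10) → 16
  i=1: mask-off/ones → 4294967295
  i=2: and(0x21,0xcd) → 1
  i=3: mask-off/ones → 4294967295

vd[2] = 1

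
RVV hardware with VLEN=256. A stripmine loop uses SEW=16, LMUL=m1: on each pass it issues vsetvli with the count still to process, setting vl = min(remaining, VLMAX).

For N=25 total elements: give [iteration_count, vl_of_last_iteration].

[iterations, last_vl] = [2, 9]

lanes per group: 256·1/16 = 16
N=25: ⌈25/16⌉ = 2 iters; last vl = 25 − 1×16 = 9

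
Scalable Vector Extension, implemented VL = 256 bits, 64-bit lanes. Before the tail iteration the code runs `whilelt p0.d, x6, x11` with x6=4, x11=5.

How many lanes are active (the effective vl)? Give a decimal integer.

256-bit reg / 64-bit elem → 4 lanes
active while 4+j < 5, i.e. j ∈ [0,1) capped at 4 ⇒ 1

vl = 1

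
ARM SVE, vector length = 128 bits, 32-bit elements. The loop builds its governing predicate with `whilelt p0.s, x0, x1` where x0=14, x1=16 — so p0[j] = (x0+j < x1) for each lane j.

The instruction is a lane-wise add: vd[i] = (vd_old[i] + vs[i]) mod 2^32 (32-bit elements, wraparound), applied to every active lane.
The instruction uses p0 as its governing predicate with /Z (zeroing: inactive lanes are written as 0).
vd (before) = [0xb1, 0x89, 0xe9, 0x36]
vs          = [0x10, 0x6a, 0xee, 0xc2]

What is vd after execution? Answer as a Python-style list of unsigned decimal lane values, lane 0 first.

128-bit reg / 32-bit elem → 4 lanes
whilelt: lane j active iff 14+j < 16 → j < 2 → 2 active
lane  0: add(0xb1,0x10) ⇒ 0xc1
lane  1: add(0x89,0x6a) ⇒ 0xf3
lane  2: tail/zero ⇒ 0x00
lane  3: tail/zero ⇒ 0x00

vd = [193, 243, 0, 0]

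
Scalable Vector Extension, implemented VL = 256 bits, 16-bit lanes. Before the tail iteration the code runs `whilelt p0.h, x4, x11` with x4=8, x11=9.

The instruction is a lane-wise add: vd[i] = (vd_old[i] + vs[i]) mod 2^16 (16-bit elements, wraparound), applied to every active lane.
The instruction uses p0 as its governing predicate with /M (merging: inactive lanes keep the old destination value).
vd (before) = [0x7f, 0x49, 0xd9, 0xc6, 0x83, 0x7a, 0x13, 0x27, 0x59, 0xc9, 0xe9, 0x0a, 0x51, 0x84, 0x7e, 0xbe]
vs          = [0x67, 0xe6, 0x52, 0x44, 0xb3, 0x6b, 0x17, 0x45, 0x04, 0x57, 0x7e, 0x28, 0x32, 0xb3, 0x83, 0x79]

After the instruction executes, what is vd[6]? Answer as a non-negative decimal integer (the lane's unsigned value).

vd[6] = 19

lane count: 256 div 16 = 16
active while 8+j < 9, i.e. j ∈ [0,1) capped at 16 ⇒ 1
vd[0] add(0x7f,0x67) -> 0xe6
vd[1] tail/keep -> 0x49
vd[2] tail/keep -> 0xd9
vd[3] tail/keep -> 0xc6
vd[4] tail/keep -> 0x83
vd[5] tail/keep -> 0x7a
vd[6] tail/keep -> 0x13
vd[7] tail/keep -> 0x27
vd[8] tail/keep -> 0x59
vd[9] tail/keep -> 0xc9
vd[10] tail/keep -> 0xe9
vd[11] tail/keep -> 0x0a
vd[12] tail/keep -> 0x51
vd[13] tail/keep -> 0x84
vd[14] tail/keep -> 0x7e
vd[15] tail/keep -> 0xbe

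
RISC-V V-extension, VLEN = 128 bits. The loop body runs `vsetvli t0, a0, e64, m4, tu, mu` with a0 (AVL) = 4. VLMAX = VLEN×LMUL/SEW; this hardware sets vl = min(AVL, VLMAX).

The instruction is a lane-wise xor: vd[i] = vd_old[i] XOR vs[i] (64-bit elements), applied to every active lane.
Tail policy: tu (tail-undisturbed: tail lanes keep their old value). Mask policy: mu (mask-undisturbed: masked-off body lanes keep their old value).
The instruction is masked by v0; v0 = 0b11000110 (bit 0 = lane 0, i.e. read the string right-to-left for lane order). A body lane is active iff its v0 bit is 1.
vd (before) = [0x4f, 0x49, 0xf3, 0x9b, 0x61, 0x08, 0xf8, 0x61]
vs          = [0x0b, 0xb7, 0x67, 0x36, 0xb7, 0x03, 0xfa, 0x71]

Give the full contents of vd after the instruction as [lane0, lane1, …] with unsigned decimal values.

vd = [79, 254, 148, 155, 97, 8, 248, 97]

VLMAX = VLEN×LMUL/SEW = 128×4/64 = 8
AVL=4 ≤ VLMAX=8, so vl = 4
[0] mask-off/keep = 0x4f
[1] xor(0x49,0xb7) = 0xfe
[2] xor(0xf3,0x67) = 0x94
[3] mask-off/keep = 0x9b
[4] tail/keep = 0x61
[5] tail/keep = 0x08
[6] tail/keep = 0xf8
[7] tail/keep = 0x61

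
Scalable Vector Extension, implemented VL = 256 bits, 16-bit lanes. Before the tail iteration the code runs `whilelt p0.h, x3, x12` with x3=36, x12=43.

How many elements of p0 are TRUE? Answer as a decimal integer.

256-bit reg / 16-bit elem → 16 lanes
p0[j] = (36+j < 43); true for j=0..6 → 7 lanes set

vl = 7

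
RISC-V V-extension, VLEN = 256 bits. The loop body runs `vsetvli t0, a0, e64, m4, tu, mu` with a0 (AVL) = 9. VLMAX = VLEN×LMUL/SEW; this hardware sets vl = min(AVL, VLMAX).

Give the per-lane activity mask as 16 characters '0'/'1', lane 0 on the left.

predicate = 1111111110000000

VLMAX = VLEN×LMUL/SEW = 256×4/64 = 16
vl = min(AVL, VLMAX) = min(9, 16) = 9
bits (lane 0 leftmost): 1111111110000000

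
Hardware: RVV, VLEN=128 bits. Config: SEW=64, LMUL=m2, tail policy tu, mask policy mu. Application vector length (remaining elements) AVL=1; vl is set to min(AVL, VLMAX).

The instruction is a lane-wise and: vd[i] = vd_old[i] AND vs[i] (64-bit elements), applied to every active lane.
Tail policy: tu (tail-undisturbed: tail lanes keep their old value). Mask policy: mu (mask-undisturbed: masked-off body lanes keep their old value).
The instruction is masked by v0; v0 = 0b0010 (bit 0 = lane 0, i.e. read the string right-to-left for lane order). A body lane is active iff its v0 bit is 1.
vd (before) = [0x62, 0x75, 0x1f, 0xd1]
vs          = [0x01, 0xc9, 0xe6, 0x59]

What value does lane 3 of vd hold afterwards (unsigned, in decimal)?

vd[3] = 209

lanes per group: 128·2/64 = 4
vl = min(AVL, VLMAX) = min(1, 4) = 1
[0] mask-off/keep = 0x62
[1] tail/keep = 0x75
[2] tail/keep = 0x1f
[3] tail/keep = 0xd1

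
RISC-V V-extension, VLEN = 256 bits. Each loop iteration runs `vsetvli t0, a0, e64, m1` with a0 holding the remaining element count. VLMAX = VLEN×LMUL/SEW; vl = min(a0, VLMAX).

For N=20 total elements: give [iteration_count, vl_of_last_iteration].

VLMAX = VLEN×LMUL/SEW = 256×1/64 = 4
N=20: ⌈20/4⌉ = 5 iters; last vl = 20 − 4×4 = 4

[iterations, last_vl] = [5, 4]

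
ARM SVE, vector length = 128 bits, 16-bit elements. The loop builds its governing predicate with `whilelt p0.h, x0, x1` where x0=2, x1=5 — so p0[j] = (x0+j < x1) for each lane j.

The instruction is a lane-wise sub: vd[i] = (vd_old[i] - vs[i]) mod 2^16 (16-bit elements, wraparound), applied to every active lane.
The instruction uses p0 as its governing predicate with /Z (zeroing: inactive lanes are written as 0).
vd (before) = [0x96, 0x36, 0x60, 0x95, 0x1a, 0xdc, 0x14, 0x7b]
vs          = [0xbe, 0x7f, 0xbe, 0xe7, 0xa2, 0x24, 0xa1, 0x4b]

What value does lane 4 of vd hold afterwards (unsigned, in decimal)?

128-bit reg / 16-bit elem → 8 lanes
p0[j] = (2+j < 5); true for j=0..2 → 3 lanes set
  i=0: sub(0x96,0xbe) → 65496
  i=1: sub(0x36,0x7f) → 65463
  i=2: sub(0x60,0xbe) → 65442
  i=3: tail/zero → 0
  i=4: tail/zero → 0
  i=5: tail/zero → 0
  i=6: tail/zero → 0
  i=7: tail/zero → 0

vd[4] = 0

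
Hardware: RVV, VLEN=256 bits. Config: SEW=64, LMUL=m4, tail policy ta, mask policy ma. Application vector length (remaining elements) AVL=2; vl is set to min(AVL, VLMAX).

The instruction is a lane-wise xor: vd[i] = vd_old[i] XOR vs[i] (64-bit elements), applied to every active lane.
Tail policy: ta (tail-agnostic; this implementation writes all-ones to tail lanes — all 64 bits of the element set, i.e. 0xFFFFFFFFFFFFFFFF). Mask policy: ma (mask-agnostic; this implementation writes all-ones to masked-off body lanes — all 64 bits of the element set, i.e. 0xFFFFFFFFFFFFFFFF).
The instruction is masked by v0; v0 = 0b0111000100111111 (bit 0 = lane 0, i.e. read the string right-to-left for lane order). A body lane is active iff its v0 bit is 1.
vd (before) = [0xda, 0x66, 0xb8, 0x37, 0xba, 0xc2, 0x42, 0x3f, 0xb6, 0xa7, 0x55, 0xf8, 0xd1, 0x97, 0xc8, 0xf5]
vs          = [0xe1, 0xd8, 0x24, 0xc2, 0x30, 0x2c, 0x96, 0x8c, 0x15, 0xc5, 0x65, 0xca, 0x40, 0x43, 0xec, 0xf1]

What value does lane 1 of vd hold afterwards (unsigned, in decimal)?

lanes per group: 256·4/64 = 16
vl = min(AVL, VLMAX) = min(2, 16) = 2
[0] xor(0xda,0xe1) = 0x3b
[1] xor(0x66,0xd8) = 0xbe
[2] tail/ones = 0xffffffffffffffff
[3] tail/ones = 0xffffffffffffffff
[4] tail/ones = 0xffffffffffffffff
[5] tail/ones = 0xffffffffffffffff
[6] tail/ones = 0xffffffffffffffff
[7] tail/ones = 0xffffffffffffffff
[8] tail/ones = 0xffffffffffffffff
[9] tail/ones = 0xffffffffffffffff
[10] tail/ones = 0xffffffffffffffff
[11] tail/ones = 0xffffffffffffffff
[12] tail/ones = 0xffffffffffffffff
[13] tail/ones = 0xffffffffffffffff
[14] tail/ones = 0xffffffffffffffff
[15] tail/ones = 0xffffffffffffffff

vd[1] = 190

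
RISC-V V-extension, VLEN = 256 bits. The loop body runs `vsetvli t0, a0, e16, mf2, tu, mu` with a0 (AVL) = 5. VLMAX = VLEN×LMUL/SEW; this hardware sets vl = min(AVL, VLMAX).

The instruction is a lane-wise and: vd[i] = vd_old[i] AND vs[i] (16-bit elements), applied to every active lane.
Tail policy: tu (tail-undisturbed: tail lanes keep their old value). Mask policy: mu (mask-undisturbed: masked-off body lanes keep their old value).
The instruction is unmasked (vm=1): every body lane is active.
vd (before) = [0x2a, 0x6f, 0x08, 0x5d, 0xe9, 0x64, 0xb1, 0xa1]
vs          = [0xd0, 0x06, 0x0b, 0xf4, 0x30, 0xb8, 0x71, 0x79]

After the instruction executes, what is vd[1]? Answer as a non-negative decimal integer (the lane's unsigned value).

VLMAX = (256 × 1/2) / 16 = 8 lanes
AVL=5 ≤ VLMAX=8, so vl = 5
vd[0] and(0x2a,0xd0) -> 0x00
vd[1] and(0x6f,0x06) -> 0x06
vd[2] and(0x08,0x0b) -> 0x08
vd[3] and(0x5d,0xf4) -> 0x54
vd[4] and(0xe9,0x30) -> 0x20
vd[5] tail/keep -> 0x64
vd[6] tail/keep -> 0xb1
vd[7] tail/keep -> 0xa1

vd[1] = 6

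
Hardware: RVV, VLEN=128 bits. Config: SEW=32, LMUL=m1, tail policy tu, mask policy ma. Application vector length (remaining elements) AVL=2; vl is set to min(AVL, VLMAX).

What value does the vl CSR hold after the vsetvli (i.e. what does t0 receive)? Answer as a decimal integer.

vl = 2

VLMAX = (128 × 1) / 32 = 4 lanes
vl = min(AVL, VLMAX) = min(2, 4) = 2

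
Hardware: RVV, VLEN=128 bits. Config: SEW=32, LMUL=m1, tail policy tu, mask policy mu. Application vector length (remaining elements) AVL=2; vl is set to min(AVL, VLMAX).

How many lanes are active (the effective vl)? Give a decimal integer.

lanes per group: 128·1/32 = 4
vl ← min(2, 4) = 2

vl = 2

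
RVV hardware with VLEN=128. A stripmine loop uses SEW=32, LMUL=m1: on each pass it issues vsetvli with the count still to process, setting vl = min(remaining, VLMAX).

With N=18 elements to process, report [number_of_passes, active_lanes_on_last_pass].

[iterations, last_vl] = [5, 2]

VLMAX = (128 × 1) / 32 = 4 lanes
N=18: ⌈18/4⌉ = 5 iters; last vl = 18 − 4×4 = 2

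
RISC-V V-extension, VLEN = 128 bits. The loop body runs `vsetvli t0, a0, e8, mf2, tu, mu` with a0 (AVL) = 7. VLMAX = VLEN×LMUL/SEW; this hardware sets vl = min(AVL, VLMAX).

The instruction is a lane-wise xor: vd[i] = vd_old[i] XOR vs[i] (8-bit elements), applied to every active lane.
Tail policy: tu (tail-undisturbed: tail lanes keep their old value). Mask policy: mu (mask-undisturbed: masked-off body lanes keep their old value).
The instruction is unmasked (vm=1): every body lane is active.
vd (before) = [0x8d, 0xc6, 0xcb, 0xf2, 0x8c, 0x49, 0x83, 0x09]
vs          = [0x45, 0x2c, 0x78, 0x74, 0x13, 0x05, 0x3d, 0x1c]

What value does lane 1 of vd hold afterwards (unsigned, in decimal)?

VLMAX = (128 × 1/2) / 8 = 8 lanes
vl ← min(7, 8) = 7
lane  0: xor(0x8d,0x45) ⇒ 0xc8
lane  1: xor(0xc6,0x2c) ⇒ 0xea
lane  2: xor(0xcb,0x78) ⇒ 0xb3
lane  3: xor(0xf2,0x74) ⇒ 0x86
lane  4: xor(0x8c,0x13) ⇒ 0x9f
lane  5: xor(0x49,0x05) ⇒ 0x4c
lane  6: xor(0x83,0x3d) ⇒ 0xbe
lane  7: tail/keep ⇒ 0x09

vd[1] = 234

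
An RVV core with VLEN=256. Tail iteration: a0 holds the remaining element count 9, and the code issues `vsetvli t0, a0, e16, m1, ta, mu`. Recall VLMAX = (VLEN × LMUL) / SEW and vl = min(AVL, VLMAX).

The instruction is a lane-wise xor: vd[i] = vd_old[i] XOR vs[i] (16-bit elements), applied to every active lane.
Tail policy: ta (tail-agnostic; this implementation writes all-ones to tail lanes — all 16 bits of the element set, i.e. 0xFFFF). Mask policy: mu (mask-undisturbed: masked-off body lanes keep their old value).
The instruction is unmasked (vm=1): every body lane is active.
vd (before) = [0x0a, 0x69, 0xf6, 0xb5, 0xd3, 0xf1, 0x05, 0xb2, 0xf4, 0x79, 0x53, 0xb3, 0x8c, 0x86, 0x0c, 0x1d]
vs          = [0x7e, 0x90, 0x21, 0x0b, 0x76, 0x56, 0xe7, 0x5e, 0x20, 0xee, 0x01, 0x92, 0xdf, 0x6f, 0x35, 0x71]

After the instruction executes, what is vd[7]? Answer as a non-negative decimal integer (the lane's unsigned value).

vd[7] = 236

VLMAX = (256 × 1) / 16 = 16 lanes
AVL=9 ≤ VLMAX=16, so vl = 9
vd[0] xor(0x0a,0x7e) -> 0x74
vd[1] xor(0x69,0x90) -> 0xf9
vd[2] xor(0xf6,0x21) -> 0xd7
vd[3] xor(0xb5,0x0b) -> 0xbe
vd[4] xor(0xd3,0x76) -> 0xa5
vd[5] xor(0xf1,0x56) -> 0xa7
vd[6] xor(0x05,0xe7) -> 0xe2
vd[7] xor(0xb2,0x5e) -> 0xec
vd[8] xor(0xf4,0x20) -> 0xd4
vd[9] tail/ones -> 0xffff
vd[10] tail/ones -> 0xffff
vd[11] tail/ones -> 0xffff
vd[12] tail/ones -> 0xffff
vd[13] tail/ones -> 0xffff
vd[14] tail/ones -> 0xffff
vd[15] tail/ones -> 0xffff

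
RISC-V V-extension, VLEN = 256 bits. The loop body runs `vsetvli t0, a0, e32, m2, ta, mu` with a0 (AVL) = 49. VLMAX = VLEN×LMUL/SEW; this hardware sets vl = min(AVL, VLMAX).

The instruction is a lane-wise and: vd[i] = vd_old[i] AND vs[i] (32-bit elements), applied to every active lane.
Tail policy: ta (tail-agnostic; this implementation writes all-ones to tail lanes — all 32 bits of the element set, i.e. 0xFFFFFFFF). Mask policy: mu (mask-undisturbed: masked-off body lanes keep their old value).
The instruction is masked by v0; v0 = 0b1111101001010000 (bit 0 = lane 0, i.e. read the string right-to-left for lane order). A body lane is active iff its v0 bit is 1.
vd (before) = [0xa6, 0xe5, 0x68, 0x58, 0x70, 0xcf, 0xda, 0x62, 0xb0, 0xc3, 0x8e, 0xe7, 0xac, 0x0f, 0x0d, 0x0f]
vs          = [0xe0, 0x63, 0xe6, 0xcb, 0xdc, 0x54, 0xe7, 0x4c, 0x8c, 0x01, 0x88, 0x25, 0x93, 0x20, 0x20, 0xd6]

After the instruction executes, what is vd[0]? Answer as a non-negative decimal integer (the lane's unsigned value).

vd[0] = 166

lanes per group: 256·2/32 = 16
vl = min(AVL, VLMAX) = min(49, 16) = 16
lane  0: mask-off/keep ⇒ 0xa6
lane  1: mask-off/keep ⇒ 0xe5
lane  2: mask-off/keep ⇒ 0x68
lane  3: mask-off/keep ⇒ 0x58
lane  4: and(0x70,0xdc) ⇒ 0x50
lane  5: mask-off/keep ⇒ 0xcf
lane  6: and(0xda,0xe7) ⇒ 0xc2
lane  7: mask-off/keep ⇒ 0x62
lane  8: mask-off/keep ⇒ 0xb0
lane  9: and(0xc3,0x01) ⇒ 0x01
lane 10: mask-off/keep ⇒ 0x8e
lane 11: and(0xe7,0x25) ⇒ 0x25
lane 12: and(0xac,0x93) ⇒ 0x80
lane 13: and(0x0f,0x20) ⇒ 0x00
lane 14: and(0x0d,0x20) ⇒ 0x00
lane 15: and(0x0f,0xd6) ⇒ 0x06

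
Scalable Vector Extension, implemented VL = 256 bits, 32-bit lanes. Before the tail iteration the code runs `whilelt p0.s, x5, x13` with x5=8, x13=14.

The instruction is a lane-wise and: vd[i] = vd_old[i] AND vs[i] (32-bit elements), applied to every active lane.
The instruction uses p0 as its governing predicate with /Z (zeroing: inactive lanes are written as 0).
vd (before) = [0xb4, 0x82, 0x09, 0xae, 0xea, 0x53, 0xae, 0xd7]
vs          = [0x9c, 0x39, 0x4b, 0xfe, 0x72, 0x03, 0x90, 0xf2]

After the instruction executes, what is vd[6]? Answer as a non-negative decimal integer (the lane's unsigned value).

vd[6] = 0

register lanes = 256/32 = 8
whilelt: lane j active iff 8+j < 14 → j < 6 → 6 active
  i=0: and(0xb4,0x9c) → 148
  i=1: and(0x82,0x39) → 0
  i=2: and(0x09,0x4b) → 9
  i=3: and(0xae,0xfe) → 174
  i=4: and(0xea,0x72) → 98
  i=5: and(0x53,0x03) → 3
  i=6: tail/zero → 0
  i=7: tail/zero → 0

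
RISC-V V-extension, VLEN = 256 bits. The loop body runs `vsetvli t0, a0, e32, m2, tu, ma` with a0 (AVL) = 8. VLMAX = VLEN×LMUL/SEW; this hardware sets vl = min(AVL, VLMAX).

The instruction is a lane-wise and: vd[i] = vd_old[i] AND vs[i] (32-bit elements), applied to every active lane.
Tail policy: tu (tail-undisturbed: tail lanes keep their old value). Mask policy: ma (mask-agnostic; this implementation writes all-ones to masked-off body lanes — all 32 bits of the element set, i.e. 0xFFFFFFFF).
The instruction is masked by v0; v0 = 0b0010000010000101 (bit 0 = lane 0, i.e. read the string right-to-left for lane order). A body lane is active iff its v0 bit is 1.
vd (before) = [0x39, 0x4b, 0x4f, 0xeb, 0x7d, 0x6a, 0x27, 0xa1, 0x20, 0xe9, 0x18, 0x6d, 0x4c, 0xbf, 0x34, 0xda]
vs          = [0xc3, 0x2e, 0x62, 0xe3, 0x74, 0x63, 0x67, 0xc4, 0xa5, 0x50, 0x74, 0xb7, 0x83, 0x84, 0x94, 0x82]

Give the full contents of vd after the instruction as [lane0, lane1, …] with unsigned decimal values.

lanes per group: 256·2/32 = 16
vl ← min(8, 16) = 8
vd[0] and(0x39,0xc3) -> 0x01
vd[1] mask-off/ones -> 0xffffffff
vd[2] and(0x4f,0x62) -> 0x42
vd[3] mask-off/ones -> 0xffffffff
vd[4] mask-off/ones -> 0xffffffff
vd[5] mask-off/ones -> 0xffffffff
vd[6] mask-off/ones -> 0xffffffff
vd[7] and(0xa1,0xc4) -> 0x80
vd[8] tail/keep -> 0x20
vd[9] tail/keep -> 0xe9
vd[10] tail/keep -> 0x18
vd[11] tail/keep -> 0x6d
vd[12] tail/keep -> 0x4c
vd[13] tail/keep -> 0xbf
vd[14] tail/keep -> 0x34
vd[15] tail/keep -> 0xda

vd = [1, 4294967295, 66, 4294967295, 4294967295, 4294967295, 4294967295, 128, 32, 233, 24, 109, 76, 191, 52, 218]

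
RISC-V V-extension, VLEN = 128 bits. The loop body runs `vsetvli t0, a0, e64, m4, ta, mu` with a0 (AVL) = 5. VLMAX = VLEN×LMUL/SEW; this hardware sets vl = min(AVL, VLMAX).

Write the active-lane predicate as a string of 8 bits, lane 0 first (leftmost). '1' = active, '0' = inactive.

VLMAX = (128 × 4) / 64 = 8 lanes
AVL=5 ≤ VLMAX=8, so vl = 5
bits (lane 0 leftmost): 11111000

predicate = 11111000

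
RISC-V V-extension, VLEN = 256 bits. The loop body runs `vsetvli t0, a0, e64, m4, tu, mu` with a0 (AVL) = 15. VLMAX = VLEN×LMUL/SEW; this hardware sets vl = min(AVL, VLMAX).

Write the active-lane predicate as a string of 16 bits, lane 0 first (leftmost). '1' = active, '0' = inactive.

lanes per group: 256·4/64 = 16
vl = min(AVL, VLMAX) = min(15, 16) = 15
bits (lane 0 leftmost): 1111111111111110

predicate = 1111111111111110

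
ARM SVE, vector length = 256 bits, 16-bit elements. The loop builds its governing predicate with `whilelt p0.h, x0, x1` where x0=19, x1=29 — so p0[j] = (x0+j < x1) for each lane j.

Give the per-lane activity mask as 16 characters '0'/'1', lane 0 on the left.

lane count: 256 div 16 = 16
p0[j] = (19+j < 29); true for j=0..9 → 10 lanes set
bits (lane 0 leftmost): 1111111111000000

predicate = 1111111111000000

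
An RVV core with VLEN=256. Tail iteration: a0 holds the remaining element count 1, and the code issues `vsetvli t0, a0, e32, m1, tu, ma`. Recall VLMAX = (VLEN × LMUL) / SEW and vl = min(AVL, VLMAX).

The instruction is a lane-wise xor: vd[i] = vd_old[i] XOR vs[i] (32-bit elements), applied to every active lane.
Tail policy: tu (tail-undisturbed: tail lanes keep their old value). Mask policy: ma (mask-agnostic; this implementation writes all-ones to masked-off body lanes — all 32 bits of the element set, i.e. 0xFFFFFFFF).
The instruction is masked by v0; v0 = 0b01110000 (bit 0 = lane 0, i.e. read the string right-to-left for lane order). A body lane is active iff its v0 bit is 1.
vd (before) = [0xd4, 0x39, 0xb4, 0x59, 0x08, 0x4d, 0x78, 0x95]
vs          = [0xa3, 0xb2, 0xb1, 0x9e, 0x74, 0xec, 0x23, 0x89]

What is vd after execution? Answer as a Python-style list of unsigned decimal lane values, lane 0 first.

vd = [4294967295, 57, 180, 89, 8, 77, 120, 149]

VLMAX = (256 × 1) / 32 = 8 lanes
AVL=1 ≤ VLMAX=8, so vl = 1
lane  0: mask-off/ones ⇒ 0xffffffff
lane  1: tail/keep ⇒ 0x39
lane  2: tail/keep ⇒ 0xb4
lane  3: tail/keep ⇒ 0x59
lane  4: tail/keep ⇒ 0x08
lane  5: tail/keep ⇒ 0x4d
lane  6: tail/keep ⇒ 0x78
lane  7: tail/keep ⇒ 0x95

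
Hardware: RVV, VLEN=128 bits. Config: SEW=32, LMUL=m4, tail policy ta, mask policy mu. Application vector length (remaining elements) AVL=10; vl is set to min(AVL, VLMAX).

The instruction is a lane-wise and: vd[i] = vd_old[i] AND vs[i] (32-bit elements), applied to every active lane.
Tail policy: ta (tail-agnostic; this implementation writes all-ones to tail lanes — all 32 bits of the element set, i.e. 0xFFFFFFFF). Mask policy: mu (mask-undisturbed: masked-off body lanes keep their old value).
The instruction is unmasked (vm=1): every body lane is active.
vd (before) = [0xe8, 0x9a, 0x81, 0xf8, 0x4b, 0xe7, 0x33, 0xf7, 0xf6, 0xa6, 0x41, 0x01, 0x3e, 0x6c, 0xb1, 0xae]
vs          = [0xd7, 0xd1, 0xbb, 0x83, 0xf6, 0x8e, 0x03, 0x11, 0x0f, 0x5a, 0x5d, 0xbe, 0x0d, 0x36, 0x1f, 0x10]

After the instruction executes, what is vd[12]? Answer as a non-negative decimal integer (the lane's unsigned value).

lanes per group: 128·4/32 = 16
AVL=10 ≤ VLMAX=16, so vl = 10
  i=0: and(0xe8,0xd7) → 192
  i=1: and(0x9a,0xd1) → 144
  i=2: and(0x81,0xbb) → 129
  i=3: and(0xf8,0x83) → 128
  i=4: and(0x4b,0xf6) → 66
  i=5: and(0xe7,0x8e) → 134
  i=6: and(0x33,0x03) → 3
  i=7: and(0xf7,0x11) → 17
  i=8: and(0xf6,0x0f) → 6
  i=9: and(0xa6,0x5a) → 2
  i=10: tail/ones → 4294967295
  i=11: tail/ones → 4294967295
  i=12: tail/ones → 4294967295
  i=13: tail/ones → 4294967295
  i=14: tail/ones → 4294967295
  i=15: tail/ones → 4294967295

vd[12] = 4294967295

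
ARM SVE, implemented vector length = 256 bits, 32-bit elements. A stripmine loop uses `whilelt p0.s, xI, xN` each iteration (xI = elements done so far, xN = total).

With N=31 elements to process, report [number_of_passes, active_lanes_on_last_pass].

register lanes = 256/32 = 8
iterations = ceil(31/8) = 4; final-pass vl = 7

[iterations, last_vl] = [4, 7]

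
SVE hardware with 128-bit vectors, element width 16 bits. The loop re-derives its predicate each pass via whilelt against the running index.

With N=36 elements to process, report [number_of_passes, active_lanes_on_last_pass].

[iterations, last_vl] = [5, 4]

lane count: 128 div 16 = 8
iterations = ceil(36/8) = 5; final-pass vl = 4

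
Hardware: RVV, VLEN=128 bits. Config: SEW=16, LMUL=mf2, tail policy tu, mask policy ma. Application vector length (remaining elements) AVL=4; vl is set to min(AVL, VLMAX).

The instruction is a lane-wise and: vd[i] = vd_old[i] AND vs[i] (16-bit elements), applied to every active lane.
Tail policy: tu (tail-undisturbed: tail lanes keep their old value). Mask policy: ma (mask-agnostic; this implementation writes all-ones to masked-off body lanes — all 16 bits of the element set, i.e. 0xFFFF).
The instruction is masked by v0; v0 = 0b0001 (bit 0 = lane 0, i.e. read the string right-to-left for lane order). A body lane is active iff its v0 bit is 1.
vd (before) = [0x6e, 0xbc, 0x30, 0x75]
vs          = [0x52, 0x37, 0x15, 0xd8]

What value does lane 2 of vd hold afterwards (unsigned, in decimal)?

lanes per group: 128·1/2/16 = 4
AVL=4 ≤ VLMAX=4, so vl = 4
lane  0: and(0x6e,0x52) ⇒ 0x42
lane  1: mask-off/ones ⇒ 0xffff
lane  2: mask-off/ones ⇒ 0xffff
lane  3: mask-off/ones ⇒ 0xffff

vd[2] = 65535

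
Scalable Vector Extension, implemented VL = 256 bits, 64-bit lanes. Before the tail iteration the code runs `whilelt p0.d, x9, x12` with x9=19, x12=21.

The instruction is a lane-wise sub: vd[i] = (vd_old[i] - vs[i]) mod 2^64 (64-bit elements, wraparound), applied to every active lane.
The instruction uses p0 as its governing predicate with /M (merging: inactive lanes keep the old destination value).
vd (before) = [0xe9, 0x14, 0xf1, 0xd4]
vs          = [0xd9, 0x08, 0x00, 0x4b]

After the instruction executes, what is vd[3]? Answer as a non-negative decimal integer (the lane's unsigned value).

256-bit reg / 64-bit elem → 4 lanes
whilelt: lane j active iff 19+j < 21 → j < 2 → 2 active
  i=0: sub(0xe9,0xd9) → 16
  i=1: sub(0x14,0x08) → 12
  i=2: tail/keep → 241
  i=3: tail/keep → 212

vd[3] = 212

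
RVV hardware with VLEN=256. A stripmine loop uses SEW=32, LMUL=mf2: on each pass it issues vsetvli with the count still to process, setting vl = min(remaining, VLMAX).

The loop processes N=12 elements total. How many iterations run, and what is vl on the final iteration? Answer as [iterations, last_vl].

lanes per group: 256·1/2/32 = 4
N=12: ⌈12/4⌉ = 3 iters; last vl = 12 − 2×4 = 4

[iterations, last_vl] = [3, 4]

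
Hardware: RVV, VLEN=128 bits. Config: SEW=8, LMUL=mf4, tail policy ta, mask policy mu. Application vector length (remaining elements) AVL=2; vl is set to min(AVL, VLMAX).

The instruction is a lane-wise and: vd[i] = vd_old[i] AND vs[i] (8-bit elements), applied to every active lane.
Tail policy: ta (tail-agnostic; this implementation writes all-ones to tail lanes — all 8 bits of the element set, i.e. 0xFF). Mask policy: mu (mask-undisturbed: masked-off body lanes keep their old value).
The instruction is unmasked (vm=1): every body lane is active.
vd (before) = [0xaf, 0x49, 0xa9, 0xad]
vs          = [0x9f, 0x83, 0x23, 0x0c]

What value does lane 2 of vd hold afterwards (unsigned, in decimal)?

vd[2] = 255

VLMAX = (128 × 1/4) / 8 = 4 lanes
vl = min(AVL, VLMAX) = min(2, 4) = 2
[0] and(0xaf,0x9f) = 0x8f
[1] and(0x49,0x83) = 0x01
[2] tail/ones = 0xff
[3] tail/ones = 0xff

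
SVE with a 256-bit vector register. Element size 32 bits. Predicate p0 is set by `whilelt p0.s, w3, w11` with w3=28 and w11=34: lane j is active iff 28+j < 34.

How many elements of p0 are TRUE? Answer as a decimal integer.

register lanes = 256/32 = 8
active while 28+j < 34, i.e. j ∈ [0,6) capped at 8 ⇒ 6

vl = 6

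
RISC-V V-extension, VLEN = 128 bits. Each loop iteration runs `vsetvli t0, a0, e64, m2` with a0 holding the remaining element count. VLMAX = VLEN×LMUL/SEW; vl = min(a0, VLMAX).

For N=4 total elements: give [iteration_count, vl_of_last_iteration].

[iterations, last_vl] = [1, 4]

VLMAX = (128 × 2) / 64 = 4 lanes
4 elements at 4/iter → 1 passes, remainder 4 on the last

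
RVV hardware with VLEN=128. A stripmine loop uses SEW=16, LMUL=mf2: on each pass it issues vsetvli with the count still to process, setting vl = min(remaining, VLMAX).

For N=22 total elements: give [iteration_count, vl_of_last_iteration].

[iterations, last_vl] = [6, 2]

lanes per group: 128·1/2/16 = 4
iterations = ceil(22/4) = 6; final-pass vl = 2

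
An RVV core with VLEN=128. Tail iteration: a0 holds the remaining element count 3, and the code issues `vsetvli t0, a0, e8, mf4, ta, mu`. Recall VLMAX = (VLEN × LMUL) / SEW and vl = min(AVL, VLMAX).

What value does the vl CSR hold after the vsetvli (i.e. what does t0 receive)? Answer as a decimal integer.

lanes per group: 128·1/4/8 = 4
AVL=3 ≤ VLMAX=4, so vl = 3

vl = 3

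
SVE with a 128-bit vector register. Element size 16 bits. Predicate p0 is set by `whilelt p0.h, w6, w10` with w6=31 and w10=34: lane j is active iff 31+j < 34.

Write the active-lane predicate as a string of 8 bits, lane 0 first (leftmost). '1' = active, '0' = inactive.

predicate = 11100000

register lanes = 128/16 = 8
whilelt: lane j active iff 31+j < 34 → j < 3 → 3 active
bits (lane 0 leftmost): 11100000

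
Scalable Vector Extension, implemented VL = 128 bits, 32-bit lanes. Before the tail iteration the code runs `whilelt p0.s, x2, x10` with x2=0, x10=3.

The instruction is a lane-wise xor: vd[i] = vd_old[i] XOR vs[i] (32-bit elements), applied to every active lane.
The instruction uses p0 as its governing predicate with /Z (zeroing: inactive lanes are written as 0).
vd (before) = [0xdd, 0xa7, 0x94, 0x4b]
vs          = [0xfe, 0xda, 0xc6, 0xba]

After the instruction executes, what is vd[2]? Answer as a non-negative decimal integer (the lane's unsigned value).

vd[2] = 82

lane count: 128 div 32 = 4
p0[j] = (0+j < 3); true for j=0..2 → 3 lanes set
lane  0: xor(0xdd,0xfe) ⇒ 0x23
lane  1: xor(0xa7,0xda) ⇒ 0x7d
lane  2: xor(0x94,0xc6) ⇒ 0x52
lane  3: tail/zero ⇒ 0x00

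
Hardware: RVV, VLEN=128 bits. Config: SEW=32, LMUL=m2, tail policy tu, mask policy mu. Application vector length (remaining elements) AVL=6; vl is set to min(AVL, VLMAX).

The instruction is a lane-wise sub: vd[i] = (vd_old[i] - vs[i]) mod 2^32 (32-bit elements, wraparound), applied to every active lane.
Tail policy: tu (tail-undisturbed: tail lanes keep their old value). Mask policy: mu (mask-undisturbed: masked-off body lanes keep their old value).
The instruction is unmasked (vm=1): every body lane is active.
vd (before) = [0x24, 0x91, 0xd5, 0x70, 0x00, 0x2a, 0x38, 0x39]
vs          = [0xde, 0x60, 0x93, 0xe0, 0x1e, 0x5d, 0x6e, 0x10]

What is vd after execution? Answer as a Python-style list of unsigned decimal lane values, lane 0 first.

vd = [4294967110, 49, 66, 4294967184, 4294967266, 4294967245, 56, 57]

VLMAX = VLEN×LMUL/SEW = 128×2/32 = 8
AVL=6 ≤ VLMAX=8, so vl = 6
[0] sub(0x24,0xde) = 0xffffff46
[1] sub(0x91,0x60) = 0x31
[2] sub(0xd5,0x93) = 0x42
[3] sub(0x70,0xe0) = 0xffffff90
[4] sub(0x00,0x1e) = 0xffffffe2
[5] sub(0x2a,0x5d) = 0xffffffcd
[6] tail/keep = 0x38
[7] tail/keep = 0x39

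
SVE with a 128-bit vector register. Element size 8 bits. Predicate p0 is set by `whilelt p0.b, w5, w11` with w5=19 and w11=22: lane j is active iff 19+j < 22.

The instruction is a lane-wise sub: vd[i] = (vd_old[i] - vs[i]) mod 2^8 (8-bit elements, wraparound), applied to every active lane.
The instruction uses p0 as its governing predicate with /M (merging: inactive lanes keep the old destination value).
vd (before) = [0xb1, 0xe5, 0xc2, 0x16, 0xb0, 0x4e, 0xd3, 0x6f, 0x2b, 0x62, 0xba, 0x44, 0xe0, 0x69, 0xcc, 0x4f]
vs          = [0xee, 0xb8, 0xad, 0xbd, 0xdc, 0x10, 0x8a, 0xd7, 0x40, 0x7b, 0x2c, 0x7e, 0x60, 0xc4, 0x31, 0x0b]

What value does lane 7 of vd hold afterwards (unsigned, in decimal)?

vd[7] = 111

register lanes = 128/8 = 16
p0[j] = (19+j < 22); true for j=0..2 → 3 lanes set
[0] sub(0xb1,0xee) = 0xc3
[1] sub(0xe5,0xb8) = 0x2d
[2] sub(0xc2,0xad) = 0x15
[3] tail/keep = 0x16
[4] tail/keep = 0xb0
[5] tail/keep = 0x4e
[6] tail/keep = 0xd3
[7] tail/keep = 0x6f
[8] tail/keep = 0x2b
[9] tail/keep = 0x62
[10] tail/keep = 0xba
[11] tail/keep = 0x44
[12] tail/keep = 0xe0
[13] tail/keep = 0x69
[14] tail/keep = 0xcc
[15] tail/keep = 0x4f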